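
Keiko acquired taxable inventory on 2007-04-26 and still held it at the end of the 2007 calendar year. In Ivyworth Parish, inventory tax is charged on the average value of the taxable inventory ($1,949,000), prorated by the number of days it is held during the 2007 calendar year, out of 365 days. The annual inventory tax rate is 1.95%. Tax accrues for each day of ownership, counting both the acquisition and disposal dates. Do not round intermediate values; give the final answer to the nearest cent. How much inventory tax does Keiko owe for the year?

$26,031.16

Days held (2007-04-26 to 2007-12-31): 250 out of 365
Tax = $1,949,000 × 1.95% × 250/365 = $26,031.1644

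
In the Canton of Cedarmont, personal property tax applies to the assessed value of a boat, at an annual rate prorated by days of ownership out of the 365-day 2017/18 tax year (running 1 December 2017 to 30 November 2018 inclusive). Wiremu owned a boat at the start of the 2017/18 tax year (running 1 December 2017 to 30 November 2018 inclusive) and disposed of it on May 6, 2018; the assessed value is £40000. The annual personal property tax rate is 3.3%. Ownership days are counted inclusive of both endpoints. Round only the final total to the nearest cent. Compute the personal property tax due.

£567.78

Days held (December 1, 2017 – May 6, 2018): 157 out of 365
Tax = £40000 × 3.3% × 157/365 = £567.7808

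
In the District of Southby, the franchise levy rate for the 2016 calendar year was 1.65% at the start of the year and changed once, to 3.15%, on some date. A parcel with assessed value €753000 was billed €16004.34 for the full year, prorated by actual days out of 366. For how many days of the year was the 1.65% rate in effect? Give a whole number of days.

Let d = days at the first rate; then 366 − d days at the second rate.
€753000 × [1.65%·d + 3.15%·(366−d)] / 366 = €16004.34
Solving gives d = 250, so the new rate took effect on 7 Sep 2016.

250 days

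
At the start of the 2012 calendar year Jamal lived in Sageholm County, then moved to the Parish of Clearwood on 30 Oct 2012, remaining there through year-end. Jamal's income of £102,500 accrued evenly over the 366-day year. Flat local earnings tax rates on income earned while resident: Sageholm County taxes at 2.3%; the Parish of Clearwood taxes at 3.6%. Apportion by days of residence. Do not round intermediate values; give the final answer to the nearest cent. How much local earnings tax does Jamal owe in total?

Sageholm County, 1 Jan – 29 Oct 2012: 303 days → £102,500 × 2.3% × 303/366 = £1,951.7008
The Parish of Clearwood, 30 Oct – 31 Dec 2012: 63 days → £102,500 × 3.6% × 63/366 = £635.1639
Total = £2,586.8648

£2,586.86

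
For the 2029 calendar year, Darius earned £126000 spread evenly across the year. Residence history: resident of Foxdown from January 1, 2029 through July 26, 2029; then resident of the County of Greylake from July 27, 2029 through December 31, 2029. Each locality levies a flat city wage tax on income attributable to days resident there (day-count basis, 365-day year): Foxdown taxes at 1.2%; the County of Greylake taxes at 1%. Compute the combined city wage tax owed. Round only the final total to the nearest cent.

Foxdown, January 1 – July 26, 2029: 207 days → £126000 × 1.2% × 207/365 = £857.4904
The County of Greylake, July 27 – December 31, 2029: 158 days → £126000 × 1% × 158/365 = £545.4247
Total = £1402.9151

£1402.92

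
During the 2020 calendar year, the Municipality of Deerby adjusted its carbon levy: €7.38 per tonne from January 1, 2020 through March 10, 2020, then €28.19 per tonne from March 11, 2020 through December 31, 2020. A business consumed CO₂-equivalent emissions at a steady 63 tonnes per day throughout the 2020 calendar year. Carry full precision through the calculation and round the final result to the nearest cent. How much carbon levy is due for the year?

January 1 – March 10, 2020: 70 days × 63 tonnes/day = 4,410 tonnes at €7.38/tonne → €32,545.80
March 11 – December 31, 2020: 296 days × 63 tonnes/day = 18,648 tonnes at €28.19/tonne → €525,687.12

€558,232.92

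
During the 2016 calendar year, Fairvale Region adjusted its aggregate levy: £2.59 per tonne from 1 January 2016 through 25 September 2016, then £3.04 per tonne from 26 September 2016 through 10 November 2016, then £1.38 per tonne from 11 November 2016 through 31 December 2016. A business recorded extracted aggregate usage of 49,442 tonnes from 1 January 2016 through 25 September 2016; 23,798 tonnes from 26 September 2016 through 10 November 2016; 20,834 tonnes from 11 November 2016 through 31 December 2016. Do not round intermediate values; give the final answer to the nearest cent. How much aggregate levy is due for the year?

£229,151.62

1 January – 25 September 2016: 49,442 tonnes at £2.59/tonne → £128,054.78
26 September – 10 November 2016: 23,798 tonnes at £3.04/tonne → £72,345.92
11 November – 31 December 2016: 20,834 tonnes at £1.38/tonne → £28,750.92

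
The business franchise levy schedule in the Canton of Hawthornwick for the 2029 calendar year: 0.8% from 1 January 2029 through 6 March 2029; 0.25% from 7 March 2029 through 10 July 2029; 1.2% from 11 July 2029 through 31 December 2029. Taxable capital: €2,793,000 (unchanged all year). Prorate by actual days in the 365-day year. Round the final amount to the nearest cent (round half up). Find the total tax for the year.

€22,366.96

1 January – 6 March 2029: 65 days at 0.8% → €2,793,000 × 0.8% × 65/365 = €3,979.0685
7 March – 10 July 2029: 126 days at 0.25% → €2,793,000 × 0.25% × 126/365 = €2,410.3973
11 July – 31 December 2029: 174 days at 1.2% → €2,793,000 × 1.2% × 174/365 = €15,977.4904
Total = €22,366.9562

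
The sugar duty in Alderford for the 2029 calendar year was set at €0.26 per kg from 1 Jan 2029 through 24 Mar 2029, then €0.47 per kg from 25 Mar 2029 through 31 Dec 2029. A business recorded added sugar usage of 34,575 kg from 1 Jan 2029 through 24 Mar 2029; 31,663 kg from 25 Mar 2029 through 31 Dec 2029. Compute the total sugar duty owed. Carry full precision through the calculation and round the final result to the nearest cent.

€23,871.11

1 Jan – 24 Mar 2029: 34,575 kg at €0.26/kg → €8,989.50
25 Mar – 31 Dec 2029: 31,663 kg at €0.47/kg → €14,881.61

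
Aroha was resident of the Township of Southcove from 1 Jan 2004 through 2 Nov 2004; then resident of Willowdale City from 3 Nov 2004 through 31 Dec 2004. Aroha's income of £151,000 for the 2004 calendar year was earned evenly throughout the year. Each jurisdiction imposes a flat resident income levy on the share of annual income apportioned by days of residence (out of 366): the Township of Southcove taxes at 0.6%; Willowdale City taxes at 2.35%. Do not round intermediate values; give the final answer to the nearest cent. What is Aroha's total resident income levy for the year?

The Township of Southcove, 1 Jan – 2 Nov 2004: 307 days → £151,000 × 0.6% × 307/366 = £759.9508
Willowdale City, 3 Nov – 31 Dec 2004: 59 days → £151,000 × 2.35% × 59/366 = £572.0260
Total = £1,331.9768

£1,331.98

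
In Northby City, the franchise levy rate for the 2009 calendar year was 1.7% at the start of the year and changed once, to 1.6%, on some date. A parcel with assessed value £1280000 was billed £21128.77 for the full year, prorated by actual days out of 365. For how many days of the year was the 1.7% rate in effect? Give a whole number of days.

185 days

Let d = days at the first rate; then 365 − d days at the second rate.
£1280000 × [1.7%·d + 1.6%·(365−d)] / 365 = £21128.77
Solving gives d = 185, so the new rate took effect on 5 July 2009.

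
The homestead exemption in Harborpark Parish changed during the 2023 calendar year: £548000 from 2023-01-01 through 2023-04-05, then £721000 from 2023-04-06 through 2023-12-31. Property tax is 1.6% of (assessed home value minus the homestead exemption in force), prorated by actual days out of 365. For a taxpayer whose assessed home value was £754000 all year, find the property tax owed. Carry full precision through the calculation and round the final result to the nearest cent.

2023-01-01 to 2023-04-05: 95 days, exemption £548000 → (£754000 − £548000) × 1.6% × 95/365 = £857.8630
2023-04-06 to 2023-12-31: 270 days, exemption £721000 → (£754000 − £721000) × 1.6% × 270/365 = £390.5753
Total = £1248.4384

£1248.44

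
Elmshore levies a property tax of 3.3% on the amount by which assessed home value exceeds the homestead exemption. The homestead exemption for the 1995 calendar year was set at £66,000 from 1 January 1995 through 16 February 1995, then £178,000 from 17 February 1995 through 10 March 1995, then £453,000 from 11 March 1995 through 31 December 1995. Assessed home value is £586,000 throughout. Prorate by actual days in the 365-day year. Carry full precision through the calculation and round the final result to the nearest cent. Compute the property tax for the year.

£6,580.47

1 January – 16 February 1995: 47 days, exemption £66,000 → (£586,000 − £66,000) × 3.3% × 47/365 = £2,209.6438
17 February – 10 March 1995: 22 days, exemption £178,000 → (£586,000 − £178,000) × 3.3% × 22/365 = £811.5288
11 March – 31 December 1995: 296 days, exemption £453,000 → (£586,000 − £453,000) × 3.3% × 296/365 = £3,559.2986
Total = £6,580.4712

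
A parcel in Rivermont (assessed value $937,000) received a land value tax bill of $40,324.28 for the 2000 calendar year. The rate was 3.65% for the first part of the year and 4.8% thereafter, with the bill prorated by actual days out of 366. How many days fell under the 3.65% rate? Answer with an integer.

Let d = days at the first rate; then 366 − d days at the second rate.
$937,000 × [3.65%·d + 4.8%·(366−d)] / 366 = $40,324.28
Solving gives d = 158, so the new rate took effect on 7 June 2000.

158 days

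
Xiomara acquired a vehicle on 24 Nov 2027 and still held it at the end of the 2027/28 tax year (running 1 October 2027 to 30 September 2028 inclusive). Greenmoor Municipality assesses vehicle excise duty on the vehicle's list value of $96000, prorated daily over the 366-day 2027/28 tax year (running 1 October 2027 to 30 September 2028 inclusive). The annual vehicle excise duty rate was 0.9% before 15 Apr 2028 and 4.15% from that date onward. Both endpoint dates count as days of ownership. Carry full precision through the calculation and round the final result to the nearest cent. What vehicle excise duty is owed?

$2177.18

24 Nov 2027 – 14 Apr 2028: 143 days at 0.9% → $96000 × 0.9% × 143/366 = $337.5738
15 Apr – 30 Sep 2028: 169 days at 4.15% → $96000 × 4.15% × 169/366 = $1839.6066
Total = $2177.1803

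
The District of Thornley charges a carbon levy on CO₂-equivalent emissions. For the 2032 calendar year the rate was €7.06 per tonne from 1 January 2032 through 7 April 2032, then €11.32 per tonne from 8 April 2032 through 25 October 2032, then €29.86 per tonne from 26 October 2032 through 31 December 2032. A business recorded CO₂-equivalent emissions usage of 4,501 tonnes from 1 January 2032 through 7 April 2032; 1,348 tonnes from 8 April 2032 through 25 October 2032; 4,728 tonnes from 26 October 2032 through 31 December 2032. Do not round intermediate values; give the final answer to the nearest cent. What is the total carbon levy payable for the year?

1 January – 7 April 2032: 4,501 tonnes at €7.06/tonne → €31,777.06
8 April – 25 October 2032: 1,348 tonnes at €11.32/tonne → €15,259.36
26 October – 31 December 2032: 4,728 tonnes at €29.86/tonne → €141,178.08

€188,214.50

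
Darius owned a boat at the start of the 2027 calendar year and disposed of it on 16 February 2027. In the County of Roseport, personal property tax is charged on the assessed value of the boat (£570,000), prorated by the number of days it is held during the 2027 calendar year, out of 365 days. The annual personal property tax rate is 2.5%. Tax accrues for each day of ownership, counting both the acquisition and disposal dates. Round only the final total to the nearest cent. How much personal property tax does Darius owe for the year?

Days held (1 January – 16 February 2027): 47 out of 365
Tax = £570,000 × 2.5% × 47/365 = £1,834.9315

£1,834.93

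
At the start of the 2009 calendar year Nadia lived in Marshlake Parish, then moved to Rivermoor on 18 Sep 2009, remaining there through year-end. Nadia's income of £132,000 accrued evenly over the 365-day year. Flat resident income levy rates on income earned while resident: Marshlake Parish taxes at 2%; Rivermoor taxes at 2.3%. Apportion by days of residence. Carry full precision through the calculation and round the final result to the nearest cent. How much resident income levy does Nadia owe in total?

£2,753.92

Marshlake Parish, 1 Jan – 17 Sep 2009: 260 days → £132,000 × 2% × 260/365 = £1,880.5479
Rivermoor, 18 Sep – 31 Dec 2009: 105 days → £132,000 × 2.3% × 105/365 = £873.3699
Total = £2,753.9178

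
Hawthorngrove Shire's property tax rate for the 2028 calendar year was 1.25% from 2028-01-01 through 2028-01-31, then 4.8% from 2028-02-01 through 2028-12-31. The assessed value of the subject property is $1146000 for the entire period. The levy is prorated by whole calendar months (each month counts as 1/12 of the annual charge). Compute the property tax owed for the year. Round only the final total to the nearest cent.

$51617.75

2028-01-01 to 2028-01-31: 1 month at 1.25% → $1146000 × 1.25% × 1/12 = $1193.7500
2028-02-01 to 2028-12-31: 11 months at 4.8% → $1146000 × 4.8% × 11/12 = $50424.0000
Total = $51617.7500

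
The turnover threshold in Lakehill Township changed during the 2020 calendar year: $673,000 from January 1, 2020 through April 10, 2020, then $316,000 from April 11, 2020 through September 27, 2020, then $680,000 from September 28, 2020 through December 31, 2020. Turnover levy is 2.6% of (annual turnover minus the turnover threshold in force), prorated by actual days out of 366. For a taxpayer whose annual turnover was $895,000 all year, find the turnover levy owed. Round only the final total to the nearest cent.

January 1 – April 10, 2020: 101 days, exemption $673,000 → ($895,000 − $673,000) × 2.6% × 101/366 = $1,592.8197
April 11 – September 27, 2020: 170 days, exemption $316,000 → ($895,000 − $316,000) × 2.6% × 170/366 = $6,992.2951
September 28 – December 31, 2020: 95 days, exemption $680,000 → ($895,000 − $680,000) × 2.6% × 95/366 = $1,450.9563
Total = $10,036.0710

$10,036.07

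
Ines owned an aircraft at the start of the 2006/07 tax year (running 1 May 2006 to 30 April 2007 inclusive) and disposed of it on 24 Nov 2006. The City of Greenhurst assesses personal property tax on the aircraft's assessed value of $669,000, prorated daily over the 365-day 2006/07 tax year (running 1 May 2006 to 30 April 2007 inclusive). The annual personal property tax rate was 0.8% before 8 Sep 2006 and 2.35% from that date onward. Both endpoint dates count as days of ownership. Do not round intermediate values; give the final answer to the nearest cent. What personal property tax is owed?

$5,265.85

1 May – 7 Sep 2006: 130 days at 0.8% → $669,000 × 0.8% × 130/365 = $1,906.1918
8 Sep – 24 Nov 2006: 78 days at 2.35% → $669,000 × 2.35% × 78/365 = $3,359.6630
Total = $5,265.8548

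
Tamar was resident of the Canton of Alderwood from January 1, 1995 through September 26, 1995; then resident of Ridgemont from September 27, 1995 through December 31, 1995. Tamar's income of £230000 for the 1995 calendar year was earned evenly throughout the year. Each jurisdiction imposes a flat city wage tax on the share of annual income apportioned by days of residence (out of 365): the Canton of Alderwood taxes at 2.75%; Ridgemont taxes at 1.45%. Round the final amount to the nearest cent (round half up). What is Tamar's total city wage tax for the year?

The Canton of Alderwood, January 1 – September 26, 1995: 269 days → £230000 × 2.75% × 269/365 = £4661.4384
Ridgemont, September 27 – December 31, 1995: 96 days → £230000 × 1.45% × 96/365 = £877.1507
Total = £5538.5890

£5538.59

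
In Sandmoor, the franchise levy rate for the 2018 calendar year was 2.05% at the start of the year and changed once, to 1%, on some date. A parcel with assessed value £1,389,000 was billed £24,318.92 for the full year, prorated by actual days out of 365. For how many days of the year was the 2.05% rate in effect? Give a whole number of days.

261 days

Let d = days at the first rate; then 365 − d days at the second rate.
£1,389,000 × [2.05%·d + 1%·(365−d)] / 365 = £24,318.92
Solving gives d = 261, so the new rate took effect on 19 September 2018.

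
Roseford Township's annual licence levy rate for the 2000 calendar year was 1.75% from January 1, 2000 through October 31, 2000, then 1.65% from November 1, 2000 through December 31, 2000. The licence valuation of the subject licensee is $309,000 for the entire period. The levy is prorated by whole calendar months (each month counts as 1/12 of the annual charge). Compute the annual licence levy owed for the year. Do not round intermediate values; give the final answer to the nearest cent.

January 1 – October 31, 2000: 10 months at 1.75% → $309,000 × 1.75% × 10/12 = $4,506.2500
November 1 – December 31, 2000: 2 months at 1.65% → $309,000 × 1.65% × 2/12 = $849.7500
Total = $5,356.0000

$5,356.00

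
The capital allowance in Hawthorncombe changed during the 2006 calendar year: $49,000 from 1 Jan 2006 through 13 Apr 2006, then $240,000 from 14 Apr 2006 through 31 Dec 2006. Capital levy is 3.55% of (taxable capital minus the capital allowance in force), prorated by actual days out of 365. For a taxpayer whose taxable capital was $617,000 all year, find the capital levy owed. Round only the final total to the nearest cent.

1 Jan – 13 Apr 2006: 103 days, exemption $49,000 → ($617,000 − $49,000) × 3.55% × 103/365 = $5,690.1151
14 Apr – 31 Dec 2006: 262 days, exemption $240,000 → ($617,000 − $240,000) × 3.55% × 262/365 = $9,606.7863
Total = $15,296.9014

$15,296.90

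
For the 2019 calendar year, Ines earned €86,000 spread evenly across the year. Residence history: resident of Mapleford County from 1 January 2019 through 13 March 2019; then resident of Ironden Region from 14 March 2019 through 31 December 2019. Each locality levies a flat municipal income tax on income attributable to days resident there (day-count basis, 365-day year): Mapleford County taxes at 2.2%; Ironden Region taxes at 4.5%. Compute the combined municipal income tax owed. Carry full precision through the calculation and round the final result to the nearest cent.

€3,479.82

Mapleford County, 1 January – 13 March 2019: 72 days → €86,000 × 2.2% × 72/365 = €373.2164
Ironden Region, 14 March – 31 December 2019: 293 days → €86,000 × 4.5% × 293/365 = €3,106.6027
Total = €3,479.8192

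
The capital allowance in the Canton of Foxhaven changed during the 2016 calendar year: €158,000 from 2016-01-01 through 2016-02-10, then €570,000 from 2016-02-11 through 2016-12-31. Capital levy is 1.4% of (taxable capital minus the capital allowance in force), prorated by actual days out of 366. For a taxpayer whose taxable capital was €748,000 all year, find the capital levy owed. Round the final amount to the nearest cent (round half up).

2016-01-01 to 2016-02-10: 41 days, exemption €158,000 → (€748,000 − €158,000) × 1.4% × 41/366 = €925.3005
2016-02-11 to 2016-12-31: 325 days, exemption €570,000 → (€748,000 − €570,000) × 1.4% × 325/366 = €2,212.8415
Total = €3,138.1421

€3,138.14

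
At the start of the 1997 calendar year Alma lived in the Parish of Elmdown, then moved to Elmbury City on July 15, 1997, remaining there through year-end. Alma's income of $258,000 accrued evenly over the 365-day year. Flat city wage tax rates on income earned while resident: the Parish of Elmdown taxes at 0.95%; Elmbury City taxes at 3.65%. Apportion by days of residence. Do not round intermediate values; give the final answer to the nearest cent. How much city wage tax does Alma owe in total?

The Parish of Elmdown, January 1 – July 14, 1997: 195 days → $258,000 × 0.95% × 195/365 = $1,309.4384
Elmbury City, July 15 – December 31, 1997: 170 days → $258,000 × 3.65% × 170/365 = $4,386.0000
Total = $5,695.4384

$5,695.44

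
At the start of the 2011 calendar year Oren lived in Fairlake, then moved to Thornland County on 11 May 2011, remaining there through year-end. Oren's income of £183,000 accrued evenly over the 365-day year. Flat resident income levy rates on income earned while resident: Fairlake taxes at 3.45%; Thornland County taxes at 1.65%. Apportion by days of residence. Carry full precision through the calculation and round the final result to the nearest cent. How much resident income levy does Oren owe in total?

Fairlake, 1 Jan – 10 May 2011: 130 days → £183,000 × 3.45% × 130/365 = £2,248.6438
Thornland County, 11 May – 31 Dec 2011: 235 days → £183,000 × 1.65% × 235/365 = £1,944.0616
Total = £4,192.7055

£4,192.71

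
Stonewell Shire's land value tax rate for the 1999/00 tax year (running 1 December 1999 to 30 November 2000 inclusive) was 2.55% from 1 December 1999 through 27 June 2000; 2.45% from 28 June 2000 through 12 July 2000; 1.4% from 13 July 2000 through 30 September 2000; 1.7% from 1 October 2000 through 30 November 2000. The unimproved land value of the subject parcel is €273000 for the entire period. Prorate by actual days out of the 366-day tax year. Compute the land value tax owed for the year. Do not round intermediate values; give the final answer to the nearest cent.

1 December 1999 – 27 June 2000: 210 days at 2.55% → €273000 × 2.55% × 210/366 = €3994.3033
28 June – 12 July 2000: 15 days at 2.45% → €273000 × 2.45% × 15/366 = €274.1189
13 July – 30 September 2000: 80 days at 1.4% → €273000 × 1.4% × 80/366 = €835.4098
1 October – 30 November 2000: 61 days at 1.7% → €273000 × 1.7% × 61/366 = €773.5000
Total = €5877.3320

€5877.33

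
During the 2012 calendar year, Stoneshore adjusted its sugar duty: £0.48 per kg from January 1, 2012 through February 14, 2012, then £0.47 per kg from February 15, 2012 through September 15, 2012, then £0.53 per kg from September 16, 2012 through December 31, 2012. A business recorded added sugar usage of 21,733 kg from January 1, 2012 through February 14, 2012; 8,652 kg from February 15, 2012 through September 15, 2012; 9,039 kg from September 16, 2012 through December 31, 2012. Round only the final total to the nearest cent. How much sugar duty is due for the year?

£19,288.95

January 1 – February 14, 2012: 21,733 kg at £0.48/kg → £10,431.84
February 15 – September 15, 2012: 8,652 kg at £0.47/kg → £4,066.44
September 16 – December 31, 2012: 9,039 kg at £0.53/kg → £4,790.67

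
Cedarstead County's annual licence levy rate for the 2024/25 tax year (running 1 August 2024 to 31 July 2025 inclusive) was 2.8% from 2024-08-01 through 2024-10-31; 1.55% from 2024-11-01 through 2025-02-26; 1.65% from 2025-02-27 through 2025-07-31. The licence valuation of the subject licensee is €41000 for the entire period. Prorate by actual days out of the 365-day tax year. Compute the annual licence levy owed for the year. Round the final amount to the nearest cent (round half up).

2024-08-01 to 2024-10-31: 92 days at 2.8% → €41000 × 2.8% × 92/365 = €289.3589
2024-11-01 to 2025-02-26: 118 days at 1.55% → €41000 × 1.55% × 118/365 = €205.4493
2025-02-27 to 2025-07-31: 155 days at 1.65% → €41000 × 1.65% × 155/365 = €287.2808
Total = €782.0890

€782.09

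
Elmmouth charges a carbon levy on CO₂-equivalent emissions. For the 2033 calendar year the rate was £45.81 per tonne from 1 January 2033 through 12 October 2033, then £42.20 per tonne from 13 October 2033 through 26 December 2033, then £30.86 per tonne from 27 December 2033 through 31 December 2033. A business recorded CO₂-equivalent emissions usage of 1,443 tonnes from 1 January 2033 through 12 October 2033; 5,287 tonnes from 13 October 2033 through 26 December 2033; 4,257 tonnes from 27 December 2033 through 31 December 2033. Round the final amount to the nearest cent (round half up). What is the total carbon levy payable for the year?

1 January – 12 October 2033: 1,443 tonnes at £45.81/tonne → £66,103.83
13 October – 26 December 2033: 5,287 tonnes at £42.20/tonne → £223,111.40
27 December – 31 December 2033: 4,257 tonnes at £30.86/tonne → £131,371.02

£420,586.25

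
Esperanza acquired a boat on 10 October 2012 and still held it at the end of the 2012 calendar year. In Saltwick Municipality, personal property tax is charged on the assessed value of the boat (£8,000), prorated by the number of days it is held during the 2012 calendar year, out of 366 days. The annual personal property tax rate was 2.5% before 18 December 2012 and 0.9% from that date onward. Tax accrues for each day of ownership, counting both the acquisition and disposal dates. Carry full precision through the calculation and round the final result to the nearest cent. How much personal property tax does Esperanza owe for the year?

10 October – 17 December 2012: 69 days at 2.5% → £8,000 × 2.5% × 69/366 = £37.7049
18 December – 31 December 2012: 14 days at 0.9% → £8,000 × 0.9% × 14/366 = £2.7541
Total = £40.4590

£40.46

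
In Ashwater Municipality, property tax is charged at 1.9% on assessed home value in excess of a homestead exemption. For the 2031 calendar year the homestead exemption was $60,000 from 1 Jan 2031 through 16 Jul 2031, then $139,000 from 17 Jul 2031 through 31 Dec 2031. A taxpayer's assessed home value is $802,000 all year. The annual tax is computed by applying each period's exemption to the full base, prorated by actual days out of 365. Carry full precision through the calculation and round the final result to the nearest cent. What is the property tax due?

$13,407.13

1 Jan – 16 Jul 2031: 197 days, exemption $60,000 → ($802,000 − $60,000) × 1.9% × 197/365 = $7,609.0575
17 Jul – 31 Dec 2031: 168 days, exemption $139,000 → ($802,000 − $139,000) × 1.9% × 168/365 = $5,798.0712
Total = $13,407.1288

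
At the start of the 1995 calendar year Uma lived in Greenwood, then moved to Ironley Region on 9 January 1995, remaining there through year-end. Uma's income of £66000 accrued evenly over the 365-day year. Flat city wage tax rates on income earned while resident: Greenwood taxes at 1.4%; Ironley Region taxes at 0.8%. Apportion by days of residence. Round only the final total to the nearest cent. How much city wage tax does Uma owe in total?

Greenwood, 1 January – 8 January 1995: 8 days → £66000 × 1.4% × 8/365 = £20.2521
Ironley Region, 9 January – 31 December 1995: 357 days → £66000 × 0.8% × 357/365 = £516.4274
Total = £536.6795

£536.68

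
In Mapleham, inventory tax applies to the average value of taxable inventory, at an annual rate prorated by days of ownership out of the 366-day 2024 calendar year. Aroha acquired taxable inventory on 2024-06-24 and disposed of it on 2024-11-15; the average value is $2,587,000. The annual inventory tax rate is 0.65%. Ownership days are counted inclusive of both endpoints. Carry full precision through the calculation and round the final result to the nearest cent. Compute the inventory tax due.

Days held (2024-06-24 to 2024-11-15): 145 out of 366
Tax = $2,587,000 × 0.65% × 145/366 = $6,661.8784

$6,661.88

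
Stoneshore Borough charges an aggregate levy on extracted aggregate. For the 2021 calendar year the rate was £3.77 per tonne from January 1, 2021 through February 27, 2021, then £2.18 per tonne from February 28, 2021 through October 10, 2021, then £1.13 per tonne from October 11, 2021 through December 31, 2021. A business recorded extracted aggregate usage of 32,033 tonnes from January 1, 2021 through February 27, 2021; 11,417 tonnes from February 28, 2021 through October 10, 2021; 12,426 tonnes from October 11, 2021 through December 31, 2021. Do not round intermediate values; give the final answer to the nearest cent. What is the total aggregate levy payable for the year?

January 1 – February 27, 2021: 32,033 tonnes at £3.77/tonne → £120,764.41
February 28 – October 10, 2021: 11,417 tonnes at £2.18/tonne → £24,889.06
October 11 – December 31, 2021: 12,426 tonnes at £1.13/tonne → £14,041.38

£159,694.85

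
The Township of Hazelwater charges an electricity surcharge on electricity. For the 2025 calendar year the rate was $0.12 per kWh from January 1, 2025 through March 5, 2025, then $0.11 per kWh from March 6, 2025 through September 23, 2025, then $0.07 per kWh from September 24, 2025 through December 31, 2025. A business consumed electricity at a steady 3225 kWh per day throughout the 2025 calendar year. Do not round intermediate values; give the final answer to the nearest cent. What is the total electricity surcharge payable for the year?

$118,776.75

January 1 – March 5, 2025: 64 days × 3225 kWh/day = 206,400 kWh at $0.12/kWh → $24,768.00
March 6 – September 23, 2025: 202 days × 3225 kWh/day = 651,450 kWh at $0.11/kWh → $71,659.50
September 24 – December 31, 2025: 99 days × 3225 kWh/day = 319,275 kWh at $0.07/kWh → $22,349.25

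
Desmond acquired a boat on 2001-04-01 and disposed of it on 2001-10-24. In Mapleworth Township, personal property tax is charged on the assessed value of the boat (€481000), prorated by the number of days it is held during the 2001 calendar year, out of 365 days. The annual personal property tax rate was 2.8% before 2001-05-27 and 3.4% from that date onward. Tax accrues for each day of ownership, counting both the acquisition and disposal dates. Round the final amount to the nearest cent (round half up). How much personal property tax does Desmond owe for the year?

2001-04-01 to 2001-05-26: 56 days at 2.8% → €481000 × 2.8% × 56/365 = €2066.3233
2001-05-27 to 2001-10-24: 151 days at 3.4% → €481000 × 3.4% × 151/365 = €6765.6274
Total = €8831.9507

€8831.95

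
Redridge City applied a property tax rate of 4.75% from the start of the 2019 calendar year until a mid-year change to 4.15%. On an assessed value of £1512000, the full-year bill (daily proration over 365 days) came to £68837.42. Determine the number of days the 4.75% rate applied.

245 days

Let d = days at the first rate; then 365 − d days at the second rate.
£1512000 × [4.75%·d + 4.15%·(365−d)] / 365 = £68837.42
Solving gives d = 245, so the new rate took effect on September 3, 2019.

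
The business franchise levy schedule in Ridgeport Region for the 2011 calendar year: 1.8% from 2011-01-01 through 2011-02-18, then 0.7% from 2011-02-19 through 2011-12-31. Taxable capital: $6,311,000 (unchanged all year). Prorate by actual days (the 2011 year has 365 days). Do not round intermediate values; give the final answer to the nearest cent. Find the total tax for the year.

2011-01-01 to 2011-02-18: 49 days at 1.8% → $6,311,000 × 1.8% × 49/365 = $15,250.1425
2011-02-19 to 2011-12-31: 316 days at 0.7% → $6,311,000 × 0.7% × 316/365 = $38,246.3890
Total = $53,496.5315

$53,496.53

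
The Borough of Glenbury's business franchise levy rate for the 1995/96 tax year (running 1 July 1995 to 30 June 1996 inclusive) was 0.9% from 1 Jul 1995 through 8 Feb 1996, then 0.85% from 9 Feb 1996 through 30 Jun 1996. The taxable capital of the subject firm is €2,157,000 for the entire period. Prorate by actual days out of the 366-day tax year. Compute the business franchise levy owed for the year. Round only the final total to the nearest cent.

1 Jul 1995 – 8 Feb 1996: 223 days at 0.9% → €2,157,000 × 0.9% × 223/366 = €11,828.1393
9 Feb – 30 Jun 1996: 143 days at 0.85% → €2,157,000 × 0.85% × 143/366 = €7,163.4795
Total = €18,991.6189

€18,991.62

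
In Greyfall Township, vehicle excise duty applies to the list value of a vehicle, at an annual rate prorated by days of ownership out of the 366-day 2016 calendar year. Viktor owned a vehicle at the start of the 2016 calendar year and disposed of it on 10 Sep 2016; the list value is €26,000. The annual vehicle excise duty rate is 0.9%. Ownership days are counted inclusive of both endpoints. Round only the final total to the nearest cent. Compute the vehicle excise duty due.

Days held (1 Jan – 10 Sep 2016): 254 out of 366
Tax = €26,000 × 0.9% × 254/366 = €162.3934

€162.39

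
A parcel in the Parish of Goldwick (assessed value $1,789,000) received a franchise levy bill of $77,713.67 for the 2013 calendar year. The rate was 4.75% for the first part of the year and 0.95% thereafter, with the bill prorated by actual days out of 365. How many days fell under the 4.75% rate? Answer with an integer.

326 days

Let d = days at the first rate; then 365 − d days at the second rate.
$1,789,000 × [4.75%·d + 0.95%·(365−d)] / 365 = $77,713.67
Solving gives d = 326, so the new rate took effect on 23 November 2013.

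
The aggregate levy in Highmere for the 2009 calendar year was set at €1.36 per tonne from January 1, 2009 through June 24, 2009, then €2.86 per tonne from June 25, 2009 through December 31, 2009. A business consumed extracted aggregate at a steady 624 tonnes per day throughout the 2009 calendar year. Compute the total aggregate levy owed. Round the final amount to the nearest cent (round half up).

€487,593.60

January 1 – June 24, 2009: 175 days × 624 tonnes/day = 109,200 tonnes at €1.36/tonne → €148,512.00
June 25 – December 31, 2009: 190 days × 624 tonnes/day = 118,560 tonnes at €2.86/tonne → €339,081.60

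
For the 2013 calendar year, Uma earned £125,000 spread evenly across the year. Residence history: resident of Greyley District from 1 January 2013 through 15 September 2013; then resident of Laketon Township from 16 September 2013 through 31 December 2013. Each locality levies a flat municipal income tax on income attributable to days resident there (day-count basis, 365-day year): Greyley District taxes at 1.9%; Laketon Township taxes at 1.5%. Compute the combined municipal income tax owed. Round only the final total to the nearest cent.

£2,228.42

Greyley District, 1 January – 15 September 2013: 258 days → £125,000 × 1.9% × 258/365 = £1,678.7671
Laketon Township, 16 September – 31 December 2013: 107 days → £125,000 × 1.5% × 107/365 = £549.6575
Total = £2,228.4247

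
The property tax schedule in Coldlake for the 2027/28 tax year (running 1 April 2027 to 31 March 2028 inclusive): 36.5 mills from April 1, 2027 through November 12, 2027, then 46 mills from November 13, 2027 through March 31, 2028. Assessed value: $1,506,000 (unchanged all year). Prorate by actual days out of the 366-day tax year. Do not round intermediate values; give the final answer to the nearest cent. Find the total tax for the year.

April 1 – November 12, 2027: 226 days at 36.5 mills → $1,506,000 × 3.65% × 226/366 = $33,942.6066
November 13, 2027 – March 31, 2028: 140 days at 46 mills → $1,506,000 × 4.6% × 140/366 = $26,499.0164
Total = $60,441.6230

$60,441.62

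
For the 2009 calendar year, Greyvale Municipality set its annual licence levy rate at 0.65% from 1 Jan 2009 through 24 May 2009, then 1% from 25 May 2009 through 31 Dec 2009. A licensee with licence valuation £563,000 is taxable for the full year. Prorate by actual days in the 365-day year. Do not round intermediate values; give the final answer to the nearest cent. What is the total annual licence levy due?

1 Jan – 24 May 2009: 144 days at 0.65% → £563,000 × 0.65% × 144/365 = £1,443.7479
25 May – 31 Dec 2009: 221 days at 1% → £563,000 × 1% × 221/365 = £3,408.8493
Total = £4,852.5973

£4,852.60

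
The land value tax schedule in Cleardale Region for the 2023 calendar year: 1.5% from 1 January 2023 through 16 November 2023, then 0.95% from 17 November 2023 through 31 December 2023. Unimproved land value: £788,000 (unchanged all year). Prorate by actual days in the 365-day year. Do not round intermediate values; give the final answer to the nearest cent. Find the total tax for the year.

1 January – 16 November 2023: 320 days at 1.5% → £788,000 × 1.5% × 320/365 = £10,362.7397
17 November – 31 December 2023: 45 days at 0.95% → £788,000 × 0.95% × 45/365 = £922.9315
Total = £11,285.6712

£11,285.67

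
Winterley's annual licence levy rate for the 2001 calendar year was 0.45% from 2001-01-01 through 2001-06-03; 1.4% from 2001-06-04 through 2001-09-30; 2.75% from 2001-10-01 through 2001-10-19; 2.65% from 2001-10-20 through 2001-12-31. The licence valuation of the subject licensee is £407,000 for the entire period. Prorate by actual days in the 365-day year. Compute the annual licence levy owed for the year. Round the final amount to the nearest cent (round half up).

£5,370.17

2001-01-01 to 2001-06-03: 154 days at 0.45% → £407,000 × 0.45% × 154/365 = £772.7425
2001-06-04 to 2001-09-30: 119 days at 1.4% → £407,000 × 1.4% × 119/365 = £1,857.7041
2001-10-01 to 2001-10-19: 19 days at 2.75% → £407,000 × 2.75% × 19/365 = £582.6233
2001-10-20 to 2001-12-31: 73 days at 2.65% → £407,000 × 2.65% × 73/365 = £2,157.1000
Total = £5,370.1699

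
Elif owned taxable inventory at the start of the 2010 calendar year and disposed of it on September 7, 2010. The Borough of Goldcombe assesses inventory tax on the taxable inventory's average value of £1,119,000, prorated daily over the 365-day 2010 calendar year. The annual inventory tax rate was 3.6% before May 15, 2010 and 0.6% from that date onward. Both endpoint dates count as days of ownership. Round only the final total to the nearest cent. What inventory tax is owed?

£16,922.96

January 1 – May 14, 2010: 134 days at 3.6% → £1,119,000 × 3.6% × 134/365 = £14,789.1945
May 15 – September 7, 2010: 116 days at 0.6% → £1,119,000 × 0.6% × 116/365 = £2,133.7644
Total = £16,922.9589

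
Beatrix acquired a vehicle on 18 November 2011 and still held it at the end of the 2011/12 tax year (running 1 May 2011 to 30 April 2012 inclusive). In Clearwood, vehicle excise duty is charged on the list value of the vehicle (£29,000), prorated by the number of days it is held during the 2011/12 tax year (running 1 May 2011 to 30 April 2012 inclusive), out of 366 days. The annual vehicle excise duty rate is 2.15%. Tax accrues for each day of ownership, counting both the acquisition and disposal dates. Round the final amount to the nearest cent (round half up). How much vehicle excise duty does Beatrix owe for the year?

Days held (18 November 2011 – 30 April 2012): 165 out of 366
Tax = £29,000 × 2.15% × 165/366 = £281.0861

£281.09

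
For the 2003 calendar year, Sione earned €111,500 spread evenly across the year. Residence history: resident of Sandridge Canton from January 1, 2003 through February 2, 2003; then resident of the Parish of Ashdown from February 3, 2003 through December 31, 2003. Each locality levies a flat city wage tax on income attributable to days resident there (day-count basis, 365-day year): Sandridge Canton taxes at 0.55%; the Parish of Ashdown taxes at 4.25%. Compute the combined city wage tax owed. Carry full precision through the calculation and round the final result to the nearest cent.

€4,365.76

Sandridge Canton, January 1 – February 2, 2003: 33 days → €111,500 × 0.55% × 33/365 = €55.4445
The Parish of Ashdown, February 3 – December 31, 2003: 332 days → €111,500 × 4.25% × 332/365 = €4,310.3151
Total = €4,365.7596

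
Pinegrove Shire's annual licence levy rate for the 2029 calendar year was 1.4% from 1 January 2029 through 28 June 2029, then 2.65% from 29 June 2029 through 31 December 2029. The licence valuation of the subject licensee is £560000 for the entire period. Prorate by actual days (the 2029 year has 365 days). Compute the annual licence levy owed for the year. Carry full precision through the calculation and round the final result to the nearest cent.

£11407.12

1 January – 28 June 2029: 179 days at 1.4% → £560000 × 1.4% × 179/365 = £3844.8219
29 June – 31 December 2029: 186 days at 2.65% → £560000 × 2.65% × 186/365 = £7562.3014
Total = £11407.1233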